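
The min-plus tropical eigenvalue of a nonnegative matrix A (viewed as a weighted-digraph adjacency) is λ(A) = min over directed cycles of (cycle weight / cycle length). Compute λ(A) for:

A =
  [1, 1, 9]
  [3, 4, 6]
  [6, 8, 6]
λ(A) = 1

Enumerate directed cycles and compute their means (weight / length). Sample:
  cycle 0 → 0: weight = 1, length = 1, mean = 1/1 ≈ 1.000
  cycle 1 → 1: weight = 4, length = 1, mean = 4/1 ≈ 4.000
  cycle 2 → 2: weight = 6, length = 1, mean = 6/1 ≈ 6.000
  cycle 0 → 1 → 0: weight = 4, length = 2, mean = 4/2 ≈ 2.000
  cycle 0 → 2 → 0: weight = 15, length = 2, mean = 15/2 ≈ 7.500
  cycle 1 → 0 → 1: weight = 4, length = 2, mean = 4/2 ≈ 2.000
Minimum mean = 1.000, attained e.g. along the cycle 0 → 0 with weight 1 and length 1. So λ(A) = 1/1 = 1.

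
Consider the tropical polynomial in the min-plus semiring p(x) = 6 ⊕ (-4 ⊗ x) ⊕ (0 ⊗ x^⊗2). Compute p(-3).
p(-3) = -7

A tropical monomial a ⊗ x^⊗i evaluates to a + i · x. Evaluating each term at x = -3:
  Term 0 contributes 6 + 0 · -3 = 6
  Term 1 contributes -4 + 1 · -3 = -7
  Term 2 contributes 0 + 2 · -3 = -6
p(-3) = ⊕ of these = min[6, -7, -6] = -7.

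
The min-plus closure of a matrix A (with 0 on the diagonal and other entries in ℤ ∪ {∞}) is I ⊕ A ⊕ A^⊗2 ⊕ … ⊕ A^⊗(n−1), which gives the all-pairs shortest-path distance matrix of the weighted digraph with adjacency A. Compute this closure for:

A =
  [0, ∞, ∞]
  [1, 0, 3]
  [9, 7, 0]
Closure =
  [0, ∞, ∞]
  [1, 0, 3]
  [8, 7, 0]

This is the Floyd-Warshall all-pairs shortest-path computation. For each intermediate vertex k = 0, 1, …, 2, update dist[i][j] ← min(dist[i][j], dist[i][k] + dist[k][j]). The final matrix gives, for each (i, j), the minimum total weight of any directed path from i to j (possibly empty when i = j).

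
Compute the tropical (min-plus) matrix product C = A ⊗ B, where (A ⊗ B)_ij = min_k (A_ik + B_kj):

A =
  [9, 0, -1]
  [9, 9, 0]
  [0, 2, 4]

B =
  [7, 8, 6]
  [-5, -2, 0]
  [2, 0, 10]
A ⊗ B =
  [-5, -2, 0]
  [2, 0, 9]
  [-3, 0, 2]

Apply the min-plus product entry-by-entry:
  C[0][0] = min over k of (A[0][0] + B[0][0] = 9 + 7 = 16, A[0][1] + B[1][0] = 0 + -5 = -5, A[0][2] + B[2][0] = -1 + 2 = 1) = -5 (attained at k = 1)
  C[0][1] = min over k of (A[0][0] + B[0][1] = 9 + 8 = 17, A[0][1] + B[1][1] = 0 + -2 = -2, A[0][2] + B[2][1] = -1 + 0 = -1) = -2 (attained at k = 1)
  C[0][2] = min over k of (A[0][0] + B[0][2] = 9 + 6 = 15, A[0][1] + B[1][2] = 0 + 0 = 0, A[0][2] + B[2][2] = -1 + 10 = 9) = 0 (attained at k = 1)
  C[1][0] = min over k of (A[1][0] + B[0][0] = 9 + 7 = 16, A[1][1] + B[1][0] = 9 + -5 = 4, A[1][2] + B[2][0] = 0 + 2 = 2) = 2 (attained at k = 2)
  C[1][1] = min over k of (A[1][0] + B[0][1] = 9 + 8 = 17, A[1][1] + B[1][1] = 9 + -2 = 7, A[1][2] + B[2][1] = 0 + 0 = 0) = 0 (attained at k = 2)
  C[1][2] = min over k of (A[1][0] + B[0][2] = 9 + 6 = 15, A[1][1] + B[1][2] = 9 + 0 = 9, A[1][2] + B[2][2] = 0 + 10 = 10) = 9 (attained at k = 1)
  C[2][0] = min over k of (A[2][0] + B[0][0] = 0 + 7 = 7, A[2][1] + B[1][0] = 2 + -5 = -3, A[2][2] + B[2][0] = 4 + 2 = 6) = -3 (attained at k = 1)
  C[2][1] = min over k of (A[2][0] + B[0][1] = 0 + 8 = 8, A[2][1] + B[1][1] = 2 + -2 = 0, A[2][2] + B[2][1] = 4 + 0 = 4) = 0 (attained at k = 1)
  C[2][2] = min over k of (A[2][0] + B[0][2] = 0 + 6 = 6, A[2][1] + B[1][2] = 2 + 0 = 2, A[2][2] + B[2][2] = 4 + 10 = 14) = 2 (attained at k = 1)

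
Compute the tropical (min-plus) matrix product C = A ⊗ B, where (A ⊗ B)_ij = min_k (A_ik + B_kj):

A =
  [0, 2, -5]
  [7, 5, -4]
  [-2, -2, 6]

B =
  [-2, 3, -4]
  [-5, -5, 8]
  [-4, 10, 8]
A ⊗ B =
  [-9, -3, -4]
  [-8, 0, 3]
  [-7, -7, -6]

Apply the min-plus product entry-by-entry:
  C[0][0] = min over k of (A[0][0] + B[0][0] = 0 + -2 = -2, A[0][1] + B[1][0] = 2 + -5 = -3, A[0][2] + B[2][0] = -5 + -4 = -9) = -9 (attained at k = 2)
  C[0][1] = min over k of (A[0][0] + B[0][1] = 0 + 3 = 3, A[0][1] + B[1][1] = 2 + -5 = -3, A[0][2] + B[2][1] = -5 + 10 = 5) = -3 (attained at k = 1)
  C[0][2] = min over k of (A[0][0] + B[0][2] = 0 + -4 = -4, A[0][1] + B[1][2] = 2 + 8 = 10, A[0][2] + B[2][2] = -5 + 8 = 3) = -4 (attained at k = 0)
  C[1][0] = min over k of (A[1][0] + B[0][0] = 7 + -2 = 5, A[1][1] + B[1][0] = 5 + -5 = 0, A[1][2] + B[2][0] = -4 + -4 = -8) = -8 (attained at k = 2)
  C[1][1] = min over k of (A[1][0] + B[0][1] = 7 + 3 = 10, A[1][1] + B[1][1] = 5 + -5 = 0, A[1][2] + B[2][1] = -4 + 10 = 6) = 0 (attained at k = 1)
  C[1][2] = min over k of (A[1][0] + B[0][2] = 7 + -4 = 3, A[1][1] + B[1][2] = 5 + 8 = 13, A[1][2] + B[2][2] = -4 + 8 = 4) = 3 (attained at k = 0)
  C[2][0] = min over k of (A[2][0] + B[0][0] = -2 + -2 = -4, A[2][1] + B[1][0] = -2 + -5 = -7, A[2][2] + B[2][0] = 6 + -4 = 2) = -7 (attained at k = 1)
  C[2][1] = min over k of (A[2][0] + B[0][1] = -2 + 3 = 1, A[2][1] + B[1][1] = -2 + -5 = -7, A[2][2] + B[2][1] = 6 + 10 = 16) = -7 (attained at k = 1)
  C[2][2] = min over k of (A[2][0] + B[0][2] = -2 + -4 = -6, A[2][1] + B[1][2] = -2 + 8 = 6, A[2][2] + B[2][2] = 6 + 8 = 14) = -6 (attained at k = 0)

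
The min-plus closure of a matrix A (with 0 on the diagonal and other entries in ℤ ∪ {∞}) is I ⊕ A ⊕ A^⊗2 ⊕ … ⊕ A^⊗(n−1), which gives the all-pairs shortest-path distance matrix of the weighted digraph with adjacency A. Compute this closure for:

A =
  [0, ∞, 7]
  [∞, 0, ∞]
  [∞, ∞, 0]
Closure =
  [0, ∞, 7]
  [∞, 0, ∞]
  [∞, ∞, 0]

This is the Floyd-Warshall all-pairs shortest-path computation. For each intermediate vertex k = 0, 1, …, 2, update dist[i][j] ← min(dist[i][j], dist[i][k] + dist[k][j]). The final matrix gives, for each (i, j), the minimum total weight of any directed path from i to j (possibly empty when i = j).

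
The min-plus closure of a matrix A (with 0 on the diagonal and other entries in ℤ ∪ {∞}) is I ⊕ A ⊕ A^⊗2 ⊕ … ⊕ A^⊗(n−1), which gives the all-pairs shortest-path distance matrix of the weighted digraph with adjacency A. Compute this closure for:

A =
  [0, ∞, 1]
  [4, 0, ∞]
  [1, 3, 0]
Closure =
  [0, 4, 1]
  [4, 0, 5]
  [1, 3, 0]

This is the Floyd-Warshall all-pairs shortest-path computation. For each intermediate vertex k = 0, 1, …, 2, update dist[i][j] ← min(dist[i][j], dist[i][k] + dist[k][j]). The final matrix gives, for each (i, j), the minimum total weight of any directed path from i to j (possibly empty when i = j).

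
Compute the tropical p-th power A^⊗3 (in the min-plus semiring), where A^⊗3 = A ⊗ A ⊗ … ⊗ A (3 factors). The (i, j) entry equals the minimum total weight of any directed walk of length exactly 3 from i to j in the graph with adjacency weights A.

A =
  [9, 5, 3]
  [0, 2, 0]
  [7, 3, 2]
A^⊗3 =
  [6, 8, 6]
  [3, 5, 3]
  [5, 6, 5]

Each entry (A^⊗3)_ij equals the minimum over all length-3 walks i = v_0 → v_1 → … → v_3 = j of Σ_t A[v_t][v_{t+1}]. For example, for (i, j) = (0, 2) we minimise over 9 possible intermediate vertex sequences; the minimum is 6, attained along the walk 0 → 2 → 1 → 2.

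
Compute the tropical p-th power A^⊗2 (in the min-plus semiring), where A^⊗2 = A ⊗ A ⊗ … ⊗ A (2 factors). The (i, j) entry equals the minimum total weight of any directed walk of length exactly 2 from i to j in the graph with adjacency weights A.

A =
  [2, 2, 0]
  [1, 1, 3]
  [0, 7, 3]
A^⊗2 =
  [0, 3, 2]
  [2, 2, 1]
  [2, 2, 0]

Each entry (A^⊗2)_ij equals the minimum over all length-2 walks i = v_0 → v_1 → … → v_2 = j of Σ_t A[v_t][v_{t+1}]. For example, for (i, j) = (0, 2) we minimise over 3 possible intermediate vertex sequences; the minimum is 2, attained along the walk 0 → 0 → 2.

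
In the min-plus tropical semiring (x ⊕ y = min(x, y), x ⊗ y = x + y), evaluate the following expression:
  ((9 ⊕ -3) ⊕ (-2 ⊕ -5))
((9 ⊕ -3) ⊕ (-2 ⊕ -5)) = -5

Expand innermost to outermost. Recall ⊕ takes the minimum of its arguments and ⊗ takes their sum. Working out the expression ((9 ⊕ -3) ⊕ (-2 ⊕ -5)) gives -5.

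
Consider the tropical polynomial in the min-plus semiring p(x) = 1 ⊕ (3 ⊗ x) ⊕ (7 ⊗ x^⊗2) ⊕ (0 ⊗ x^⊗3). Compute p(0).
p(0) = 0

A tropical monomial a ⊗ x^⊗i evaluates to a + i · x. Evaluating each term at x = 0:
  Term 0 contributes 1 + 0 · 0 = 1
  Term 1 contributes 3 + 1 · 0 = 3
  Term 2 contributes 7 + 2 · 0 = 7
  Term 3 contributes 0 + 3 · 0 = 0
p(0) = ⊕ of these = min[1, 3, 7, 0] = 0.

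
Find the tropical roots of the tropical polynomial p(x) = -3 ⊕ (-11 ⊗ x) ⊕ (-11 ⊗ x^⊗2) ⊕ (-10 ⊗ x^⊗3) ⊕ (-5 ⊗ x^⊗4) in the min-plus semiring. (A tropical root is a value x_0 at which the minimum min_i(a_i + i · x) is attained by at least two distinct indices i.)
Roots: {-5, -1, 0, 8}

Each tropical root is a break point of the lower envelope of the lines y = a_i + i · x (there are 5 lines, with slopes 0, 1, ..., 4). Only the lines that attain the minimum somewhere contribute to roots; other lines are dominated. Here the surviving (envelope) indices are i = 4, i = 3, i = 2, i = 1, i = 0.
Intersections between consecutive envelope lines give the roots: for adjacent envelope indices i < j the intersection is x = (a_i − a_j) / (j − i). Reading off the sorted break points: {-5, -1, 0, 8}.
Verification: at each break x_0, at least two indices attain the minimum of min_i(a_i + i · x_0).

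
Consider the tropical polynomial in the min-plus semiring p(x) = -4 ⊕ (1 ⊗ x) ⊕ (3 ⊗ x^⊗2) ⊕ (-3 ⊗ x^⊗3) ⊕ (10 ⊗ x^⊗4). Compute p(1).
p(1) = -4

A tropical monomial a ⊗ x^⊗i evaluates to a + i · x. Evaluating each term at x = 1:
  Term 0 contributes -4 + 0 · 1 = -4
  Term 1 contributes 1 + 1 · 1 = 2
  Term 2 contributes 3 + 2 · 1 = 5
  Term 3 contributes -3 + 3 · 1 = 0
  Term 4 contributes 10 + 4 · 1 = 14
p(1) = ⊕ of these = min[-4, 2, 5, 0, 14] = -4.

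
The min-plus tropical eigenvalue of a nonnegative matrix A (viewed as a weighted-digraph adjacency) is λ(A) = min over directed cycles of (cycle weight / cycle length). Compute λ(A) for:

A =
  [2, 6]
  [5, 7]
λ(A) = 2

Enumerate directed cycles and compute their means (weight / length). Sample:
  cycle 0 → 0: weight = 2, length = 1, mean = 2/1 ≈ 2.000
  cycle 1 → 1: weight = 7, length = 1, mean = 7/1 ≈ 7.000
  cycle 0 → 1 → 0: weight = 11, length = 2, mean = 11/2 ≈ 5.500
  cycle 1 → 0 → 1: weight = 11, length = 2, mean = 11/2 ≈ 5.500
Minimum mean = 2.000, attained e.g. along the cycle 0 → 0 with weight 2 and length 1. So λ(A) = 2/1 = 2.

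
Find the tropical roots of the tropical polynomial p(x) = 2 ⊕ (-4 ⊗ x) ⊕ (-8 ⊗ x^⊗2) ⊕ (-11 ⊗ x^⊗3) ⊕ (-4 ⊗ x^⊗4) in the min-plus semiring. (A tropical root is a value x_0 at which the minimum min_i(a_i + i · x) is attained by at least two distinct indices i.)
Roots: {-7, 3, 4, 6}

Each tropical root is a break point of the lower envelope of the lines y = a_i + i · x (there are 5 lines, with slopes 0, 1, ..., 4). Only the lines that attain the minimum somewhere contribute to roots; other lines are dominated. Here the surviving (envelope) indices are i = 4, i = 3, i = 2, i = 1, i = 0.
Intersections between consecutive envelope lines give the roots: for adjacent envelope indices i < j the intersection is x = (a_i − a_j) / (j − i). Reading off the sorted break points: {-7, 3, 4, 6}.
Verification: at each break x_0, at least two indices attain the minimum of min_i(a_i + i · x_0).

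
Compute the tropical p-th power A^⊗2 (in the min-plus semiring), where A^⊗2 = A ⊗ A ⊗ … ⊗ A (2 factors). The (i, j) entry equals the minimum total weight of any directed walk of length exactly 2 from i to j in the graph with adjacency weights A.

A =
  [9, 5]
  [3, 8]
A^⊗2 =
  [8, 13]
  [11, 8]

Each entry (A^⊗2)_ij equals the minimum over all length-2 walks i = v_0 → v_1 → … → v_2 = j of Σ_t A[v_t][v_{t+1}]. For example, for (i, j) = (0, 1) we minimise over 2 possible intermediate vertex sequences; the minimum is 13, attained along the walk 0 → 1 → 1.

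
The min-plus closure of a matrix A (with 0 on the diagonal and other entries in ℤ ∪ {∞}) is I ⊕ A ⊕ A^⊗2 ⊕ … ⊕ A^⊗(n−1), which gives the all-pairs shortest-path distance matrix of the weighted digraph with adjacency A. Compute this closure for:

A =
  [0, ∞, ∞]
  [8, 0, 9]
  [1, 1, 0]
Closure =
  [0, ∞, ∞]
  [8, 0, 9]
  [1, 1, 0]

This is the Floyd-Warshall all-pairs shortest-path computation. For each intermediate vertex k = 0, 1, …, 2, update dist[i][j] ← min(dist[i][j], dist[i][k] + dist[k][j]). The final matrix gives, for each (i, j), the minimum total weight of any directed path from i to j (possibly empty when i = j).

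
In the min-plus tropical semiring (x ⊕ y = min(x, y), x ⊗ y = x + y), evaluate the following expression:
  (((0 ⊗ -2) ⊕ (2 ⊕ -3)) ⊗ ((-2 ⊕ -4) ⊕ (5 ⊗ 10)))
(((0 ⊗ -2) ⊕ (2 ⊕ -3)) ⊗ ((-2 ⊕ -4) ⊕ (5 ⊗ 10))) = -7

Expand innermost to outermost. Recall ⊕ takes the minimum of its arguments and ⊗ takes their sum. Working out the expression (((0 ⊗ -2) ⊕ (2 ⊕ -3)) ⊗ ((-2 ⊕ -4) ⊕ (5 ⊗ 10))) gives -7.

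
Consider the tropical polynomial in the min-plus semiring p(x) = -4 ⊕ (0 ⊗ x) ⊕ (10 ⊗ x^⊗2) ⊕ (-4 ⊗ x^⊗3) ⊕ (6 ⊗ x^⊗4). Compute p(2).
p(2) = -4

A tropical monomial a ⊗ x^⊗i evaluates to a + i · x. Evaluating each term at x = 2:
  Term 0 contributes -4 + 0 · 2 = -4
  Term 1 contributes 0 + 1 · 2 = 2
  Term 2 contributes 10 + 2 · 2 = 14
  Term 3 contributes -4 + 3 · 2 = 2
  Term 4 contributes 6 + 4 · 2 = 14
p(2) = ⊕ of these = min[-4, 2, 14, 2, 14] = -4.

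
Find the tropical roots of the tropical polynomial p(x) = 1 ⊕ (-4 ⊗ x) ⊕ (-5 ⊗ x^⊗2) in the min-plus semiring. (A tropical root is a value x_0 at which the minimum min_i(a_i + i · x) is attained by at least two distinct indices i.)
Roots: {1, 5}

Each tropical root is a break point of the lower envelope of the lines y = a_i + i · x (there are 3 lines, with slopes 0, 1, ..., 2). Only the lines that attain the minimum somewhere contribute to roots; other lines are dominated. Here the surviving (envelope) indices are i = 2, i = 1, i = 0.
Intersections between consecutive envelope lines give the roots: for adjacent envelope indices i < j the intersection is x = (a_i − a_j) / (j − i). Reading off the sorted break points: {1, 5}.
Verification: at each break x_0, at least two indices attain the minimum of min_i(a_i + i · x_0).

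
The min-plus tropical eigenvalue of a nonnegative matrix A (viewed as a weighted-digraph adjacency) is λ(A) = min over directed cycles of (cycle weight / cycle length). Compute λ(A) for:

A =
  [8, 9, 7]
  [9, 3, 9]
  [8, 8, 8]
λ(A) = 3

Enumerate directed cycles and compute their means (weight / length). Sample:
  cycle 0 → 0: weight = 8, length = 1, mean = 8/1 ≈ 8.000
  cycle 1 → 1: weight = 3, length = 1, mean = 3/1 ≈ 3.000
  cycle 2 → 2: weight = 8, length = 1, mean = 8/1 ≈ 8.000
  cycle 0 → 1 → 0: weight = 18, length = 2, mean = 18/2 ≈ 9.000
  cycle 0 → 2 → 0: weight = 15, length = 2, mean = 15/2 ≈ 7.500
  cycle 1 → 0 → 1: weight = 18, length = 2, mean = 18/2 ≈ 9.000
Minimum mean = 3.000, attained e.g. along the cycle 1 → 1 with weight 3 and length 1. So λ(A) = 3/1 = 3.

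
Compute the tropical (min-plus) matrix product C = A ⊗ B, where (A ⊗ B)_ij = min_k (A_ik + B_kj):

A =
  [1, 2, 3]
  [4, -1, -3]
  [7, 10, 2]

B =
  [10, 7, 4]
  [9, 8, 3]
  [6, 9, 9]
A ⊗ B =
  [9, 8, 5]
  [3, 6, 2]
  [8, 11, 11]

Apply the min-plus product entry-by-entry:
  C[0][0] = min over k of (A[0][0] + B[0][0] = 1 + 10 = 11, A[0][1] + B[1][0] = 2 + 9 = 11, A[0][2] + B[2][0] = 3 + 6 = 9) = 9 (attained at k = 2)
  C[0][1] = min over k of (A[0][0] + B[0][1] = 1 + 7 = 8, A[0][1] + B[1][1] = 2 + 8 = 10, A[0][2] + B[2][1] = 3 + 9 = 12) = 8 (attained at k = 0)
  C[0][2] = min over k of (A[0][0] + B[0][2] = 1 + 4 = 5, A[0][1] + B[1][2] = 2 + 3 = 5, A[0][2] + B[2][2] = 3 + 9 = 12) = 5 (attained at k = 0)
  C[1][0] = min over k of (A[1][0] + B[0][0] = 4 + 10 = 14, A[1][1] + B[1][0] = -1 + 9 = 8, A[1][2] + B[2][0] = -3 + 6 = 3) = 3 (attained at k = 2)
  C[1][1] = min over k of (A[1][0] + B[0][1] = 4 + 7 = 11, A[1][1] + B[1][1] = -1 + 8 = 7, A[1][2] + B[2][1] = -3 + 9 = 6) = 6 (attained at k = 2)
  C[1][2] = min over k of (A[1][0] + B[0][2] = 4 + 4 = 8, A[1][1] + B[1][2] = -1 + 3 = 2, A[1][2] + B[2][2] = -3 + 9 = 6) = 2 (attained at k = 1)
  C[2][0] = min over k of (A[2][0] + B[0][0] = 7 + 10 = 17, A[2][1] + B[1][0] = 10 + 9 = 19, A[2][2] + B[2][0] = 2 + 6 = 8) = 8 (attained at k = 2)
  C[2][1] = min over k of (A[2][0] + B[0][1] = 7 + 7 = 14, A[2][1] + B[1][1] = 10 + 8 = 18, A[2][2] + B[2][1] = 2 + 9 = 11) = 11 (attained at k = 2)
  C[2][2] = min over k of (A[2][0] + B[0][2] = 7 + 4 = 11, A[2][1] + B[1][2] = 10 + 3 = 13, A[2][2] + B[2][2] = 2 + 9 = 11) = 11 (attained at k = 0)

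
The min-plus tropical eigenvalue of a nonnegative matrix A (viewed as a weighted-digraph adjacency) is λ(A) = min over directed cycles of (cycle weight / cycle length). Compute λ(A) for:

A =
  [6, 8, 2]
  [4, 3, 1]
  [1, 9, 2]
λ(A) = 3/2

Enumerate directed cycles and compute their means (weight / length). Sample:
  cycle 0 → 0: weight = 6, length = 1, mean = 6/1 ≈ 6.000
  cycle 1 → 1: weight = 3, length = 1, mean = 3/1 ≈ 3.000
  cycle 2 → 2: weight = 2, length = 1, mean = 2/1 ≈ 2.000
  cycle 0 → 1 → 0: weight = 12, length = 2, mean = 12/2 ≈ 6.000
  cycle 0 → 2 → 0: weight = 3, length = 2, mean = 3/2 ≈ 1.500
  cycle 1 → 0 → 1: weight = 12, length = 2, mean = 12/2 ≈ 6.000
Minimum mean = 1.500, attained e.g. along the cycle 0 → 2 → 0 with weight 3 and length 2. So λ(A) = 3/2 = 3/2.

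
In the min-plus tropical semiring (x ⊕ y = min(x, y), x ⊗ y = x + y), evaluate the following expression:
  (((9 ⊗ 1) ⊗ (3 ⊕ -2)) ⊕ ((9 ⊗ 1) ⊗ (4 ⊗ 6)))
(((9 ⊗ 1) ⊗ (3 ⊕ -2)) ⊕ ((9 ⊗ 1) ⊗ (4 ⊗ 6))) = 8

Expand innermost to outermost. Recall ⊕ takes the minimum of its arguments and ⊗ takes their sum. Working out the expression (((9 ⊗ 1) ⊗ (3 ⊕ -2)) ⊕ ((9 ⊗ 1) ⊗ (4 ⊗ 6))) gives 8.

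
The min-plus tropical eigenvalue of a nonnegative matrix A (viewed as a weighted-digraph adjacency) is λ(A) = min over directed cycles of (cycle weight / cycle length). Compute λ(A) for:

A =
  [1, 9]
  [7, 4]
λ(A) = 1

Enumerate directed cycles and compute their means (weight / length). Sample:
  cycle 0 → 0: weight = 1, length = 1, mean = 1/1 ≈ 1.000
  cycle 1 → 1: weight = 4, length = 1, mean = 4/1 ≈ 4.000
  cycle 0 → 1 → 0: weight = 16, length = 2, mean = 16/2 ≈ 8.000
  cycle 1 → 0 → 1: weight = 16, length = 2, mean = 16/2 ≈ 8.000
Minimum mean = 1.000, attained e.g. along the cycle 0 → 0 with weight 1 and length 1. So λ(A) = 1/1 = 1.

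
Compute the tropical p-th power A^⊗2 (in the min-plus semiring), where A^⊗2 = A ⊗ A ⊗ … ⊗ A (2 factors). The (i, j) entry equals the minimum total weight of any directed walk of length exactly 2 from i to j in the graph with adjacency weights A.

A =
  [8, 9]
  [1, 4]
A^⊗2 =
  [10, 13]
  [5, 8]

Each entry (A^⊗2)_ij equals the minimum over all length-2 walks i = v_0 → v_1 → … → v_2 = j of Σ_t A[v_t][v_{t+1}]. For example, for (i, j) = (0, 1) we minimise over 2 possible intermediate vertex sequences; the minimum is 13, attained along the walk 0 → 1 → 1.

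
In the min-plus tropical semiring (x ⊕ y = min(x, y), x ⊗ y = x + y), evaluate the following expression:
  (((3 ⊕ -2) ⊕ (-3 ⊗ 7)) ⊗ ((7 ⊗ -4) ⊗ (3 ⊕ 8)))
(((3 ⊕ -2) ⊕ (-3 ⊗ 7)) ⊗ ((7 ⊗ -4) ⊗ (3 ⊕ 8))) = 4

Expand innermost to outermost. Recall ⊕ takes the minimum of its arguments and ⊗ takes their sum. Working out the expression (((3 ⊕ -2) ⊕ (-3 ⊗ 7)) ⊗ ((7 ⊗ -4) ⊗ (3 ⊕ 8))) gives 4.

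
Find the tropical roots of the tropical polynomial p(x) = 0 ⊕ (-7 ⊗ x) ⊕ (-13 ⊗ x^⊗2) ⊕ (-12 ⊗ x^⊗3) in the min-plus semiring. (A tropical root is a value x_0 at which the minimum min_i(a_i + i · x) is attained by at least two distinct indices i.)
Roots: {-1, 6, 7}

Each tropical root is a break point of the lower envelope of the lines y = a_i + i · x (there are 4 lines, with slopes 0, 1, ..., 3). Only the lines that attain the minimum somewhere contribute to roots; other lines are dominated. Here the surviving (envelope) indices are i = 3, i = 2, i = 1, i = 0.
Intersections between consecutive envelope lines give the roots: for adjacent envelope indices i < j the intersection is x = (a_i − a_j) / (j − i). Reading off the sorted break points: {-1, 6, 7}.
Verification: at each break x_0, at least two indices attain the minimum of min_i(a_i + i · x_0).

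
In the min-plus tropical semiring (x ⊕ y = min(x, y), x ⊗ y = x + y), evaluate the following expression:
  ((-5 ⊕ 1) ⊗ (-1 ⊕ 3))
((-5 ⊕ 1) ⊗ (-1 ⊕ 3)) = -6

Expand innermost to outermost. Recall ⊕ takes the minimum of its arguments and ⊗ takes their sum. Working out the expression ((-5 ⊕ 1) ⊗ (-1 ⊕ 3)) gives -6.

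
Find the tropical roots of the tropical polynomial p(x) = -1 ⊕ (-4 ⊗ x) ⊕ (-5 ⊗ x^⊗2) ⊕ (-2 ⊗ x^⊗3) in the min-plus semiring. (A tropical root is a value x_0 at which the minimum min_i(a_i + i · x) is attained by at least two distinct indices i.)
Roots: {-3, 1, 3}

Each tropical root is a break point of the lower envelope of the lines y = a_i + i · x (there are 4 lines, with slopes 0, 1, ..., 3). Only the lines that attain the minimum somewhere contribute to roots; other lines are dominated. Here the surviving (envelope) indices are i = 3, i = 2, i = 1, i = 0.
Intersections between consecutive envelope lines give the roots: for adjacent envelope indices i < j the intersection is x = (a_i − a_j) / (j − i). Reading off the sorted break points: {-3, 1, 3}.
Verification: at each break x_0, at least two indices attain the minimum of min_i(a_i + i · x_0).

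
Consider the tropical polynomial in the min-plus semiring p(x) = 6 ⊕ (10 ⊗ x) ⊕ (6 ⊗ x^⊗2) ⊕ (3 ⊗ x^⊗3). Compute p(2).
p(2) = 6

A tropical monomial a ⊗ x^⊗i evaluates to a + i · x. Evaluating each term at x = 2:
  Term 0 contributes 6 + 0 · 2 = 6
  Term 1 contributes 10 + 1 · 2 = 12
  Term 2 contributes 6 + 2 · 2 = 10
  Term 3 contributes 3 + 3 · 2 = 9
p(2) = ⊕ of these = min[6, 12, 10, 9] = 6.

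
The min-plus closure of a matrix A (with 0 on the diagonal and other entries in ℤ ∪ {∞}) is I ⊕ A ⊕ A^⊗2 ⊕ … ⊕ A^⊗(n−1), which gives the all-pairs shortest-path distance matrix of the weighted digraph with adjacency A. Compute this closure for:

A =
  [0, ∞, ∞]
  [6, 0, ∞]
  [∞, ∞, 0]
Closure =
  [0, ∞, ∞]
  [6, 0, ∞]
  [∞, ∞, 0]

This is the Floyd-Warshall all-pairs shortest-path computation. For each intermediate vertex k = 0, 1, …, 2, update dist[i][j] ← min(dist[i][j], dist[i][k] + dist[k][j]). The final matrix gives, for each (i, j), the minimum total weight of any directed path from i to j (possibly empty when i = j).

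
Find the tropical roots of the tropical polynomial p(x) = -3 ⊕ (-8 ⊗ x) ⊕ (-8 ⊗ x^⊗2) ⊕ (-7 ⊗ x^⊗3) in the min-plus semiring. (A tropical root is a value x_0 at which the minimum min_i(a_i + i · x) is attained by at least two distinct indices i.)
Roots: {-1, 0, 5}

Each tropical root is a break point of the lower envelope of the lines y = a_i + i · x (there are 4 lines, with slopes 0, 1, ..., 3). Only the lines that attain the minimum somewhere contribute to roots; other lines are dominated. Here the surviving (envelope) indices are i = 3, i = 2, i = 1, i = 0.
Intersections between consecutive envelope lines give the roots: for adjacent envelope indices i < j the intersection is x = (a_i − a_j) / (j − i). Reading off the sorted break points: {-1, 0, 5}.
Verification: at each break x_0, at least two indices attain the minimum of min_i(a_i + i · x_0).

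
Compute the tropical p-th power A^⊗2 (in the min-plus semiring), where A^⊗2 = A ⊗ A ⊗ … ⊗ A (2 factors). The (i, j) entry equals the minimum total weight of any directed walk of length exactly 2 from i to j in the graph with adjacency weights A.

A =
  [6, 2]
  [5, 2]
A^⊗2 =
  [7, 4]
  [7, 4]

Each entry (A^⊗2)_ij equals the minimum over all length-2 walks i = v_0 → v_1 → … → v_2 = j of Σ_t A[v_t][v_{t+1}]. For example, for (i, j) = (0, 1) we minimise over 2 possible intermediate vertex sequences; the minimum is 4, attained along the walk 0 → 1 → 1.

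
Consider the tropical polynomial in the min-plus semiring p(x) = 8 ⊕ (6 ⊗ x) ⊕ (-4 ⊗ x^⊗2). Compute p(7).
p(7) = 8

A tropical monomial a ⊗ x^⊗i evaluates to a + i · x. Evaluating each term at x = 7:
  Term 0 contributes 8 + 0 · 7 = 8
  Term 1 contributes 6 + 1 · 7 = 13
  Term 2 contributes -4 + 2 · 7 = 10
p(7) = ⊕ of these = min[8, 13, 10] = 8.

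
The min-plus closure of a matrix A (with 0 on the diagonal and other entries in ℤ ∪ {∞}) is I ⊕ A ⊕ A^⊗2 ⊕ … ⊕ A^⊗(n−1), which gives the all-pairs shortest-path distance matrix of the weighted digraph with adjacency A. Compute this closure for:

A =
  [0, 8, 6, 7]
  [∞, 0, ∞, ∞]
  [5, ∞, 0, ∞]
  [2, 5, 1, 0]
Closure =
  [0, 8, 6, 7]
  [∞, 0, ∞, ∞]
  [5, 13, 0, 12]
  [2, 5, 1, 0]

This is the Floyd-Warshall all-pairs shortest-path computation. For each intermediate vertex k = 0, 1, …, 3, update dist[i][j] ← min(dist[i][j], dist[i][k] + dist[k][j]). The final matrix gives, for each (i, j), the minimum total weight of any directed path from i to j (possibly empty when i = j).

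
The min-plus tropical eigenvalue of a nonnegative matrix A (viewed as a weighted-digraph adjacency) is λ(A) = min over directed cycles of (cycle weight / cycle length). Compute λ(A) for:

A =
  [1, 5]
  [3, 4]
λ(A) = 1

Enumerate directed cycles and compute their means (weight / length). Sample:
  cycle 0 → 0: weight = 1, length = 1, mean = 1/1 ≈ 1.000
  cycle 1 → 1: weight = 4, length = 1, mean = 4/1 ≈ 4.000
  cycle 0 → 1 → 0: weight = 8, length = 2, mean = 8/2 ≈ 4.000
  cycle 1 → 0 → 1: weight = 8, length = 2, mean = 8/2 ≈ 4.000
Minimum mean = 1.000, attained e.g. along the cycle 0 → 0 with weight 1 and length 1. So λ(A) = 1/1 = 1.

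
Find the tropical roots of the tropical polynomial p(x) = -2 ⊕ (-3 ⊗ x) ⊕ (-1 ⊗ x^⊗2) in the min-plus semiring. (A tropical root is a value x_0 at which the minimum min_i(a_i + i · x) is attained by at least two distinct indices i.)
Roots: {-2, 1}

Each tropical root is a break point of the lower envelope of the lines y = a_i + i · x (there are 3 lines, with slopes 0, 1, ..., 2). Only the lines that attain the minimum somewhere contribute to roots; other lines are dominated. Here the surviving (envelope) indices are i = 2, i = 1, i = 0.
Intersections between consecutive envelope lines give the roots: for adjacent envelope indices i < j the intersection is x = (a_i − a_j) / (j − i). Reading off the sorted break points: {-2, 1}.
Verification: at each break x_0, at least two indices attain the minimum of min_i(a_i + i · x_0).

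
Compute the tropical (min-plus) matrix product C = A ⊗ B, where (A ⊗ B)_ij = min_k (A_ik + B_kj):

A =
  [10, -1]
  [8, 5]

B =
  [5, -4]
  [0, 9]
A ⊗ B =
  [-1, 6]
  [5, 4]

Apply the min-plus product entry-by-entry:
  C[0][0] = min over k of (A[0][0] + B[0][0] = 10 + 5 = 15, A[0][1] + B[1][0] = -1 + 0 = -1) = -1 (attained at k = 1)
  C[0][1] = min over k of (A[0][0] + B[0][1] = 10 + -4 = 6, A[0][1] + B[1][1] = -1 + 9 = 8) = 6 (attained at k = 0)
  C[1][0] = min over k of (A[1][0] + B[0][0] = 8 + 5 = 13, A[1][1] + B[1][0] = 5 + 0 = 5) = 5 (attained at k = 1)
  C[1][1] = min over k of (A[1][0] + B[0][1] = 8 + -4 = 4, A[1][1] + B[1][1] = 5 + 9 = 14) = 4 (attained at k = 0)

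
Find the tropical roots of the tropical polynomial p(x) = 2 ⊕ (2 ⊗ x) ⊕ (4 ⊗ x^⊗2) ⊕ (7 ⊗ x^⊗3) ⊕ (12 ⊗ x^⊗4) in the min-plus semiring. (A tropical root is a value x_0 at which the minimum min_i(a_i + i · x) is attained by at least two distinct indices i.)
Roots: {-5, -3, -2, 0}

Each tropical root is a break point of the lower envelope of the lines y = a_i + i · x (there are 5 lines, with slopes 0, 1, ..., 4). Only the lines that attain the minimum somewhere contribute to roots; other lines are dominated. Here the surviving (envelope) indices are i = 4, i = 3, i = 2, i = 1, i = 0.
Intersections between consecutive envelope lines give the roots: for adjacent envelope indices i < j the intersection is x = (a_i − a_j) / (j − i). Reading off the sorted break points: {-5, -3, -2, 0}.
Verification: at each break x_0, at least two indices attain the minimum of min_i(a_i + i · x_0).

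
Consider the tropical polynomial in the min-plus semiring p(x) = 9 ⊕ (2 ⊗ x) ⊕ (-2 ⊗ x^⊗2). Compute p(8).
p(8) = 9

A tropical monomial a ⊗ x^⊗i evaluates to a + i · x. Evaluating each term at x = 8:
  Term 0 contributes 9 + 0 · 8 = 9
  Term 1 contributes 2 + 1 · 8 = 10
  Term 2 contributes -2 + 2 · 8 = 14
p(8) = ⊕ of these = min[9, 10, 14] = 9.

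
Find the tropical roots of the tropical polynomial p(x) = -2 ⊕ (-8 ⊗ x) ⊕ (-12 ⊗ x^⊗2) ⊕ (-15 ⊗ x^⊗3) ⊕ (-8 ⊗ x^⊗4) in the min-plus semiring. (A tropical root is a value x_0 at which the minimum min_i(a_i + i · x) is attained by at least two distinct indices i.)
Roots: {-7, 3, 4, 6}

Each tropical root is a break point of the lower envelope of the lines y = a_i + i · x (there are 5 lines, with slopes 0, 1, ..., 4). Only the lines that attain the minimum somewhere contribute to roots; other lines are dominated. Here the surviving (envelope) indices are i = 4, i = 3, i = 2, i = 1, i = 0.
Intersections between consecutive envelope lines give the roots: for adjacent envelope indices i < j the intersection is x = (a_i − a_j) / (j − i). Reading off the sorted break points: {-7, 3, 4, 6}.
Verification: at each break x_0, at least two indices attain the minimum of min_i(a_i + i · x_0).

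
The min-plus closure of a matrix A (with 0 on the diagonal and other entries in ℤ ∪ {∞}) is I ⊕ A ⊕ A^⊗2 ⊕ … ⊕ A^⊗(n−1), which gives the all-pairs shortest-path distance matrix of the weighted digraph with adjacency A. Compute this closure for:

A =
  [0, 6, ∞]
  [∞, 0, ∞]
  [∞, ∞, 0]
Closure =
  [0, 6, ∞]
  [∞, 0, ∞]
  [∞, ∞, 0]

This is the Floyd-Warshall all-pairs shortest-path computation. For each intermediate vertex k = 0, 1, …, 2, update dist[i][j] ← min(dist[i][j], dist[i][k] + dist[k][j]). The final matrix gives, for each (i, j), the minimum total weight of any directed path from i to j (possibly empty when i = j).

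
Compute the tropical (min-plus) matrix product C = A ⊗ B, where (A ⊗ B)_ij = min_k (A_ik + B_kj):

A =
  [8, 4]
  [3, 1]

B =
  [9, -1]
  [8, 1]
A ⊗ B =
  [12, 5]
  [9, 2]

Apply the min-plus product entry-by-entry:
  C[0][0] = min over k of (A[0][0] + B[0][0] = 8 + 9 = 17, A[0][1] + B[1][0] = 4 + 8 = 12) = 12 (attained at k = 1)
  C[0][1] = min over k of (A[0][0] + B[0][1] = 8 + -1 = 7, A[0][1] + B[1][1] = 4 + 1 = 5) = 5 (attained at k = 1)
  C[1][0] = min over k of (A[1][0] + B[0][0] = 3 + 9 = 12, A[1][1] + B[1][0] = 1 + 8 = 9) = 9 (attained at k = 1)
  C[1][1] = min over k of (A[1][0] + B[0][1] = 3 + -1 = 2, A[1][1] + B[1][1] = 1 + 1 = 2) = 2 (attained at k = 0)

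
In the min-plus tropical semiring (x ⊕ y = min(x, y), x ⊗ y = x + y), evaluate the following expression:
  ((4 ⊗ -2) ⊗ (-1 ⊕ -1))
((4 ⊗ -2) ⊗ (-1 ⊕ -1)) = 1

Expand innermost to outermost. Recall ⊕ takes the minimum of its arguments and ⊗ takes their sum. Working out the expression ((4 ⊗ -2) ⊗ (-1 ⊕ -1)) gives 1.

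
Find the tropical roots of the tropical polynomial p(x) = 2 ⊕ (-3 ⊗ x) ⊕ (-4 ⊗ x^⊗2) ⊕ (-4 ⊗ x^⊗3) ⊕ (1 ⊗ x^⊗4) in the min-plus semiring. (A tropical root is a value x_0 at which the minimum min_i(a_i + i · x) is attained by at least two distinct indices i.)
Roots: {-5, 0, 1, 5}

Each tropical root is a break point of the lower envelope of the lines y = a_i + i · x (there are 5 lines, with slopes 0, 1, ..., 4). Only the lines that attain the minimum somewhere contribute to roots; other lines are dominated. Here the surviving (envelope) indices are i = 4, i = 3, i = 2, i = 1, i = 0.
Intersections between consecutive envelope lines give the roots: for adjacent envelope indices i < j the intersection is x = (a_i − a_j) / (j − i). Reading off the sorted break points: {-5, 0, 1, 5}.
Verification: at each break x_0, at least two indices attain the minimum of min_i(a_i + i · x_0).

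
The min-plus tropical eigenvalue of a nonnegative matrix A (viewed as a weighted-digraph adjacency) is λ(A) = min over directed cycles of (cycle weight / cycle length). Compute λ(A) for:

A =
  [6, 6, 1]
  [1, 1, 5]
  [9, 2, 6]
λ(A) = 1

Enumerate directed cycles and compute their means (weight / length). Sample:
  cycle 0 → 0: weight = 6, length = 1, mean = 6/1 ≈ 6.000
  cycle 1 → 1: weight = 1, length = 1, mean = 1/1 ≈ 1.000
  cycle 2 → 2: weight = 6, length = 1, mean = 6/1 ≈ 6.000
  cycle 0 → 1 → 0: weight = 7, length = 2, mean = 7/2 ≈ 3.500
  cycle 0 → 2 → 0: weight = 10, length = 2, mean = 10/2 ≈ 5.000
  cycle 1 → 0 → 1: weight = 7, length = 2, mean = 7/2 ≈ 3.500
Minimum mean = 1.000, attained e.g. along the cycle 1 → 1 with weight 1 and length 1. So λ(A) = 1/1 = 1.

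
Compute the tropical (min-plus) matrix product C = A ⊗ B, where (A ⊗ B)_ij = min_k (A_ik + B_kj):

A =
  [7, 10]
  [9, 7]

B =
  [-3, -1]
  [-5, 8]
A ⊗ B =
  [4, 6]
  [2, 8]

Apply the min-plus product entry-by-entry:
  C[0][0] = min over k of (A[0][0] + B[0][0] = 7 + -3 = 4, A[0][1] + B[1][0] = 10 + -5 = 5) = 4 (attained at k = 0)
  C[0][1] = min over k of (A[0][0] + B[0][1] = 7 + -1 = 6, A[0][1] + B[1][1] = 10 + 8 = 18) = 6 (attained at k = 0)
  C[1][0] = min over k of (A[1][0] + B[0][0] = 9 + -3 = 6, A[1][1] + B[1][0] = 7 + -5 = 2) = 2 (attained at k = 1)
  C[1][1] = min over k of (A[1][0] + B[0][1] = 9 + -1 = 8, A[1][1] + B[1][1] = 7 + 8 = 15) = 8 (attained at k = 0)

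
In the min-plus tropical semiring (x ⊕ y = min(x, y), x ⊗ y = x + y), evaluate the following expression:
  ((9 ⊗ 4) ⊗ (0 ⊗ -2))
((9 ⊗ 4) ⊗ (0 ⊗ -2)) = 11

Expand innermost to outermost. Recall ⊕ takes the minimum of its arguments and ⊗ takes their sum. Working out the expression ((9 ⊗ 4) ⊗ (0 ⊗ -2)) gives 11.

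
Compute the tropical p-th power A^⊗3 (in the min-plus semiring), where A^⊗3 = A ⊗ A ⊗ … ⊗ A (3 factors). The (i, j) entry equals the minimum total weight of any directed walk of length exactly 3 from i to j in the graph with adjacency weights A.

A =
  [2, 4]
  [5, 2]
A^⊗3 =
  [6, 8]
  [9, 6]

Each entry (A^⊗3)_ij equals the minimum over all length-3 walks i = v_0 → v_1 → … → v_3 = j of Σ_t A[v_t][v_{t+1}]. For example, for (i, j) = (0, 1) we minimise over 4 possible intermediate vertex sequences; the minimum is 8, attained along the walk 0 → 0 → 0 → 1.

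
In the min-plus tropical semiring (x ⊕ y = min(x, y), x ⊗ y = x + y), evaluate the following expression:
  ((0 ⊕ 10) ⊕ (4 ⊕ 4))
((0 ⊕ 10) ⊕ (4 ⊕ 4)) = 0

Expand innermost to outermost. Recall ⊕ takes the minimum of its arguments and ⊗ takes their sum. Working out the expression ((0 ⊕ 10) ⊕ (4 ⊕ 4)) gives 0.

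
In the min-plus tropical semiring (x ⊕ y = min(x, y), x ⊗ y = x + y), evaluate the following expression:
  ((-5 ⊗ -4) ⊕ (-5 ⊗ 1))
((-5 ⊗ -4) ⊕ (-5 ⊗ 1)) = -9

Expand innermost to outermost. Recall ⊕ takes the minimum of its arguments and ⊗ takes their sum. Working out the expression ((-5 ⊗ -4) ⊕ (-5 ⊗ 1)) gives -9.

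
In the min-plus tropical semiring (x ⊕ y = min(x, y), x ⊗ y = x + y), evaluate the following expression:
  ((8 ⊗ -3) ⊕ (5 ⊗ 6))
((8 ⊗ -3) ⊕ (5 ⊗ 6)) = 5

Expand innermost to outermost. Recall ⊕ takes the minimum of its arguments and ⊗ takes their sum. Working out the expression ((8 ⊗ -3) ⊕ (5 ⊗ 6)) gives 5.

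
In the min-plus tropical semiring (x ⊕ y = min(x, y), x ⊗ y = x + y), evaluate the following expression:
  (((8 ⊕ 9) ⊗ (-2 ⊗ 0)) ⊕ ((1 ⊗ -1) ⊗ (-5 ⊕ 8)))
(((8 ⊕ 9) ⊗ (-2 ⊗ 0)) ⊕ ((1 ⊗ -1) ⊗ (-5 ⊕ 8))) = -5

Expand innermost to outermost. Recall ⊕ takes the minimum of its arguments and ⊗ takes their sum. Working out the expression (((8 ⊕ 9) ⊗ (-2 ⊗ 0)) ⊕ ((1 ⊗ -1) ⊗ (-5 ⊕ 8))) gives -5.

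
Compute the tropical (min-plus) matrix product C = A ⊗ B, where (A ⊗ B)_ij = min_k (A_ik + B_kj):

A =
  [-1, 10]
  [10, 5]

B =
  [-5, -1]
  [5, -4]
A ⊗ B =
  [-6, -2]
  [5, 1]

Apply the min-plus product entry-by-entry:
  C[0][0] = min over k of (A[0][0] + B[0][0] = -1 + -5 = -6, A[0][1] + B[1][0] = 10 + 5 = 15) = -6 (attained at k = 0)
  C[0][1] = min over k of (A[0][0] + B[0][1] = -1 + -1 = -2, A[0][1] + B[1][1] = 10 + -4 = 6) = -2 (attained at k = 0)
  C[1][0] = min over k of (A[1][0] + B[0][0] = 10 + -5 = 5, A[1][1] + B[1][0] = 5 + 5 = 10) = 5 (attained at k = 0)
  C[1][1] = min over k of (A[1][0] + B[0][1] = 10 + -1 = 9, A[1][1] + B[1][1] = 5 + -4 = 1) = 1 (attained at k = 1)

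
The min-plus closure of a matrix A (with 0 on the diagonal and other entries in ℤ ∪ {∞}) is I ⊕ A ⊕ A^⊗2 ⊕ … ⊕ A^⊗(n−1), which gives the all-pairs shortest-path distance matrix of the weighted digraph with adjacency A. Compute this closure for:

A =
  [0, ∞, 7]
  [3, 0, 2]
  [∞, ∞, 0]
Closure =
  [0, ∞, 7]
  [3, 0, 2]
  [∞, ∞, 0]

This is the Floyd-Warshall all-pairs shortest-path computation. For each intermediate vertex k = 0, 1, …, 2, update dist[i][j] ← min(dist[i][j], dist[i][k] + dist[k][j]). The final matrix gives, for each (i, j), the minimum total weight of any directed path from i to j (possibly empty when i = j).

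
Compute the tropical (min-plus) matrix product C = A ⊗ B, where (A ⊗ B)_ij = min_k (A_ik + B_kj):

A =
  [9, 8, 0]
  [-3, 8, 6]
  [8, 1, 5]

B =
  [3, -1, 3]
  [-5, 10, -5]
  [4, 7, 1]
A ⊗ B =
  [3, 7, 1]
  [0, -4, 0]
  [-4, 7, -4]

Apply the min-plus product entry-by-entry:
  C[0][0] = min over k of (A[0][0] + B[0][0] = 9 + 3 = 12, A[0][1] + B[1][0] = 8 + -5 = 3, A[0][2] + B[2][0] = 0 + 4 = 4) = 3 (attained at k = 1)
  C[0][1] = min over k of (A[0][0] + B[0][1] = 9 + -1 = 8, A[0][1] + B[1][1] = 8 + 10 = 18, A[0][2] + B[2][1] = 0 + 7 = 7) = 7 (attained at k = 2)
  C[0][2] = min over k of (A[0][0] + B[0][2] = 9 + 3 = 12, A[0][1] + B[1][2] = 8 + -5 = 3, A[0][2] + B[2][2] = 0 + 1 = 1) = 1 (attained at k = 2)
  C[1][0] = min over k of (A[1][0] + B[0][0] = -3 + 3 = 0, A[1][1] + B[1][0] = 8 + -5 = 3, A[1][2] + B[2][0] = 6 + 4 = 10) = 0 (attained at k = 0)
  C[1][1] = min over k of (A[1][0] + B[0][1] = -3 + -1 = -4, A[1][1] + B[1][1] = 8 + 10 = 18, A[1][2] + B[2][1] = 6 + 7 = 13) = -4 (attained at k = 0)
  C[1][2] = min over k of (A[1][0] + B[0][2] = -3 + 3 = 0, A[1][1] + B[1][2] = 8 + -5 = 3, A[1][2] + B[2][2] = 6 + 1 = 7) = 0 (attained at k = 0)
  C[2][0] = min over k of (A[2][0] + B[0][0] = 8 + 3 = 11, A[2][1] + B[1][0] = 1 + -5 = -4, A[2][2] + B[2][0] = 5 + 4 = 9) = -4 (attained at k = 1)
  C[2][1] = min over k of (A[2][0] + B[0][1] = 8 + -1 = 7, A[2][1] + B[1][1] = 1 + 10 = 11, A[2][2] + B[2][1] = 5 + 7 = 12) = 7 (attained at k = 0)
  C[2][2] = min over k of (A[2][0] + B[0][2] = 8 + 3 = 11, A[2][1] + B[1][2] = 1 + -5 = -4, A[2][2] + B[2][2] = 5 + 1 = 6) = -4 (attained at k = 1)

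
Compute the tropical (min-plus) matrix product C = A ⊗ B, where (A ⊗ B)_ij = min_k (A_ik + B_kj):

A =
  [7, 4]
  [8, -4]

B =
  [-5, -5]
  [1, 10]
A ⊗ B =
  [2, 2]
  [-3, 3]

Apply the min-plus product entry-by-entry:
  C[0][0] = min over k of (A[0][0] + B[0][0] = 7 + -5 = 2, A[0][1] + B[1][0] = 4 + 1 = 5) = 2 (attained at k = 0)
  C[0][1] = min over k of (A[0][0] + B[0][1] = 7 + -5 = 2, A[0][1] + B[1][1] = 4 + 10 = 14) = 2 (attained at k = 0)
  C[1][0] = min over k of (A[1][0] + B[0][0] = 8 + -5 = 3, A[1][1] + B[1][0] = -4 + 1 = -3) = -3 (attained at k = 1)
  C[1][1] = min over k of (A[1][0] + B[0][1] = 8 + -5 = 3, A[1][1] + B[1][1] = -4 + 10 = 6) = 3 (attained at k = 0)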